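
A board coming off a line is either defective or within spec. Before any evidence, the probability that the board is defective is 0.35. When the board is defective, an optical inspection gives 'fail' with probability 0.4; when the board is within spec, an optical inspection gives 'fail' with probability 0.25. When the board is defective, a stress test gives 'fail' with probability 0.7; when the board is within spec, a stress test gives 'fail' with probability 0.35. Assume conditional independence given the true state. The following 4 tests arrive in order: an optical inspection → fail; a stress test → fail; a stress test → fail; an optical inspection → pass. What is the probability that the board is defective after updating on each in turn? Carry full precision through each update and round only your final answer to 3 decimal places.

0.734

After an optical inspection='fail': P(defective) = 0.4·0.3500 / (0.4·0.3500 + 0.25·0.6500) ≈ 0.4628
After a stress test='fail': P(defective) = 0.7·0.4628 / (0.7·0.4628 + 0.35·0.5372) ≈ 0.6328
After a stress test='fail': P(defective) = 0.7·0.6328 / (0.7·0.6328 + 0.35·0.3672) ≈ 0.7751
After an optical inspection='pass': P(defective) = 0.6·0.7751 / (0.6·0.7751 + 0.75·0.2249) ≈ 0.7338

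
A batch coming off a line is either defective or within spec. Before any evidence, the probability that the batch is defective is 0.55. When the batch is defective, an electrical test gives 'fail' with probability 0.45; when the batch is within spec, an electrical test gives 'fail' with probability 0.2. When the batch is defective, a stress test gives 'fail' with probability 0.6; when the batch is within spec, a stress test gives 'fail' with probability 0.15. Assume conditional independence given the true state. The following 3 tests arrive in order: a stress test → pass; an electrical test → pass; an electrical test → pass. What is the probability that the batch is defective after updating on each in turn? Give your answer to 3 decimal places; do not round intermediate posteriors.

Apply Bayes' rule sequentially, carrying P(defective) forward.
After a stress test='pass': P(defective) = 0.4·0.5500 / (0.4·0.5500 + 0.85·0.4500) ≈ 0.3651
After an electrical test='pass': P(defective) = 0.55·0.3651 / (0.55·0.3651 + 0.8·0.6349) ≈ 0.2834
After an electrical test='pass': P(defective) = 0.55·0.2834 / (0.55·0.2834 + 0.8·0.7166) ≈ 0.2137

0.214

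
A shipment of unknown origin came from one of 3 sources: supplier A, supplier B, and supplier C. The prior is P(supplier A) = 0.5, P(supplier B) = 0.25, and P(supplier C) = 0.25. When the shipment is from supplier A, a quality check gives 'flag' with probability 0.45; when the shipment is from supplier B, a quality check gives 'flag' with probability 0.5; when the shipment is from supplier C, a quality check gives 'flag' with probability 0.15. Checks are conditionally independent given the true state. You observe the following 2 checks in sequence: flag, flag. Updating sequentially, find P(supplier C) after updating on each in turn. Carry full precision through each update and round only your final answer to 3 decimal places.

After 'flag': normaliser = 0.45·0.5000 + 0.5·0.2500 + 0.15·0.2500; P(supplier A) ≈ 0.5806, P(supplier B) ≈ 0.3226, P(supplier C) ≈ 0.0968
After 'flag': normaliser = 0.45·0.5806 + 0.5·0.3226 + 0.15·0.0968; P(supplier A) ≈ 0.5978, P(supplier B) ≈ 0.3690, P(supplier C) ≈ 0.0332

0.033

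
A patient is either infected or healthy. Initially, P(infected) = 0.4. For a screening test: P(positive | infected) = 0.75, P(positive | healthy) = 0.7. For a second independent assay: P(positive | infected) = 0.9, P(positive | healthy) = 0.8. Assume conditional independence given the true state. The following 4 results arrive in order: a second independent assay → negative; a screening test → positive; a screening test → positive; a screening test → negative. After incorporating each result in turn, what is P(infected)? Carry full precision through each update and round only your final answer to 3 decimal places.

0.242

After a second independent assay='negative': P(infected) = 0.1·0.4000 / (0.1·0.4000 + 0.2·0.6000) ≈ 0.2500
After a screening test='positive': P(infected) = 0.75·0.2500 / (0.75·0.2500 + 0.7·0.7500) ≈ 0.2632
After a screening test='positive': P(infected) = 0.75·0.2632 / (0.75·0.2632 + 0.7·0.7368) ≈ 0.2768
After a screening test='negative': P(infected) = 0.25·0.2768 / (0.25·0.2768 + 0.3·0.7232) ≈ 0.2418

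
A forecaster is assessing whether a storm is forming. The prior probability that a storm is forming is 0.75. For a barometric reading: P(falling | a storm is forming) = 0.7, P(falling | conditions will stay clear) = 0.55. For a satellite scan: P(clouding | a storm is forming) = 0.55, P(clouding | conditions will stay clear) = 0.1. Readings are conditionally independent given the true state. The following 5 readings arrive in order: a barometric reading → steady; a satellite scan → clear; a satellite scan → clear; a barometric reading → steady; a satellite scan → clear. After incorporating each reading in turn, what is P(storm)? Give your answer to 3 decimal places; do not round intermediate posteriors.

After a barometric reading='steady': P(storm) = 0.3·0.7500 / (0.3·0.7500 + 0.45·0.2500) ≈ 0.6667
After a satellite scan='clear': P(storm) = 0.45·0.6667 / (0.45·0.6667 + 0.9·0.3333) ≈ 0.5000
After a satellite scan='clear': P(storm) = 0.45·0.5000 / (0.45·0.5000 + 0.9·0.5000) ≈ 0.3333
After a barometric reading='steady': P(storm) = 0.3·0.3333 / (0.3·0.3333 + 0.45·0.6667) ≈ 0.2500
After a satellite scan='clear': P(storm) = 0.45·0.2500 / (0.45·0.2500 + 0.9·0.7500) ≈ 0.1429

0.143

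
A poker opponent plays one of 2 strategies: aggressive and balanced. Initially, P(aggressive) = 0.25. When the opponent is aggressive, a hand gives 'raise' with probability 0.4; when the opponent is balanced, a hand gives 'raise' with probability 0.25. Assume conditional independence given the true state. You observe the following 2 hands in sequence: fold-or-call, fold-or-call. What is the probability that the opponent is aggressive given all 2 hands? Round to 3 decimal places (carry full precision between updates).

After 'fold-or-call': P(aggressive) = 0.6·0.2500 / (0.6·0.2500 + 0.75·0.7500) ≈ 0.2105
After 'fold-or-call': P(aggressive) = 0.6·0.2105 / (0.6·0.2105 + 0.75·0.7895) ≈ 0.1758

0.176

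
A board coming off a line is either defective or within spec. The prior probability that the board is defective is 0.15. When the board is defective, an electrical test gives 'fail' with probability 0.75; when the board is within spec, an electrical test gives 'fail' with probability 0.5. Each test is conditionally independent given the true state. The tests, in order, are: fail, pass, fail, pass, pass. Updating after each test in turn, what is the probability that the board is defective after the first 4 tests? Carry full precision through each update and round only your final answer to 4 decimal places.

0.0903

After 'fail': P(defective) = 0.75·0.1500 / (0.75·0.1500 + 0.5·0.8500) ≈ 0.2093
After 'pass': P(defective) = 0.25·0.2093 / (0.25·0.2093 + 0.5·0.7907) ≈ 0.1169
After 'fail': P(defective) = 0.75·0.1169 / (0.75·0.1169 + 0.5·0.8831) ≈ 0.1656
After 'pass': P(defective) = 0.25·0.1656 / (0.25·0.1656 + 0.5·0.8344) ≈ 0.0903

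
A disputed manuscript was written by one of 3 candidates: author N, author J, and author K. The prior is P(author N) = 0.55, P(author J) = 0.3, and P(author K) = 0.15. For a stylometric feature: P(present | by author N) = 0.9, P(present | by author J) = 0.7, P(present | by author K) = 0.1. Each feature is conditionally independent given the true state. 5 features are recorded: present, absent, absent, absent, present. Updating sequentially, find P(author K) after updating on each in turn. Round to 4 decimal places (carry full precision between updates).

Each posterior becomes the prior for the next update.
After 'present': normaliser = 0.9·0.5500 + 0.7·0.3000 + 0.1·0.1500; P(author N) ≈ 0.6875, P(author J) ≈ 0.2917, P(author K) ≈ 0.0208
After 'absent': normaliser = 0.1·0.6875 + 0.3·0.2917 + 0.9·0.0208; P(author N) ≈ 0.3929, P(author J) ≈ 0.5000, P(author K) ≈ 0.1071
After 'absent': normaliser = 0.1·0.3929 + 0.3·0.5000 + 0.9·0.1071; P(author N) ≈ 0.1375, P(author J) ≈ 0.5250, P(author K) ≈ 0.3375
After 'absent': normaliser = 0.1·0.1375 + 0.3·0.5250 + 0.9·0.3375; P(author N) ≈ 0.0289, P(author J) ≈ 0.3316, P(author K) ≈ 0.6395
After 'present': normaliser = 0.9·0.0289 + 0.7·0.3316 + 0.1·0.6395; P(author N) ≈ 0.0809, P(author J) ≈ 0.7206, P(author K) ≈ 0.1985

0.1985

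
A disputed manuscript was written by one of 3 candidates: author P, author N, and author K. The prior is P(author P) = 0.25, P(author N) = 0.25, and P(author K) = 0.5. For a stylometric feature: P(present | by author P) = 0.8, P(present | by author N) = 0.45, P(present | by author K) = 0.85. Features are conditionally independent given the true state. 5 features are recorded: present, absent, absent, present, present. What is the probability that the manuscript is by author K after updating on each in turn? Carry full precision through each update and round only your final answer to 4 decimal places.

After 'present': normaliser = 0.8·0.2500 + 0.45·0.2500 + 0.85·0.5000; P(author P) ≈ 0.2712, P(author N) ≈ 0.1525, P(author K) ≈ 0.5763
After 'absent': normaliser = 0.2·0.2712 + 0.55·0.1525 + 0.15·0.5763; P(author P) ≈ 0.2415, P(author N) ≈ 0.3736, P(author K) ≈ 0.3849
After 'absent': normaliser = 0.2·0.2415 + 0.55·0.3736 + 0.15·0.3849; P(author P) ≈ 0.1551, P(author N) ≈ 0.6596, P(author K) ≈ 0.1853
After 'present': normaliser = 0.8·0.1551 + 0.45·0.6596 + 0.85·0.1853; P(author P) ≈ 0.2145, P(author N) ≈ 0.5132, P(author K) ≈ 0.2724
After 'present': normaliser = 0.8·0.2145 + 0.45·0.5132 + 0.85·0.2724; P(author P) ≈ 0.2706, P(author N) ≈ 0.3642, P(author K) ≈ 0.3652

0.3652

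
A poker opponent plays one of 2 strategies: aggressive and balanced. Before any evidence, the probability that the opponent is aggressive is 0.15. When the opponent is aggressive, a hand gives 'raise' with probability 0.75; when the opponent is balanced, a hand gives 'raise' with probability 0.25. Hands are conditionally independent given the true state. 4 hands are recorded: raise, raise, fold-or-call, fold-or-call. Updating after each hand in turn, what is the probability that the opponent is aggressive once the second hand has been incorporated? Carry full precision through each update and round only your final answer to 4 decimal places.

0.6136

Apply Bayes' rule sequentially, carrying P(aggressive) forward.
After 'raise': P(aggressive) = 0.75·0.1500 / (0.75·0.1500 + 0.25·0.8500) ≈ 0.3462
After 'raise': P(aggressive) = 0.75·0.3462 / (0.75·0.3462 + 0.25·0.6538) ≈ 0.6136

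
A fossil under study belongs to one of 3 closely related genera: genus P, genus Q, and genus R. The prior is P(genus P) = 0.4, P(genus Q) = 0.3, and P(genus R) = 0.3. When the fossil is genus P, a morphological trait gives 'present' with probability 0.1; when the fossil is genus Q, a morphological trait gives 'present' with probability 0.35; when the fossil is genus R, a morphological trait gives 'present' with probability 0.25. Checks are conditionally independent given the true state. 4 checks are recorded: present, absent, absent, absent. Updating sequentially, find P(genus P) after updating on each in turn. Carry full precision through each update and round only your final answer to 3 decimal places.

Apply Bayes' rule sequentially, carrying P(genus P) forward.
After 'present': normaliser = 0.1·0.4000 + 0.35·0.3000 + 0.25·0.3000; P(genus P) ≈ 0.1818, P(genus Q) ≈ 0.4773, P(genus R) ≈ 0.3409
After 'absent': normaliser = 0.9·0.1818 + 0.65·0.4773 + 0.75·0.3409; P(genus P) ≈ 0.2243, P(genus Q) ≈ 0.4252, P(genus R) ≈ 0.3505
After 'absent': normaliser = 0.9·0.2243 + 0.65·0.4252 + 0.75·0.3505; P(genus P) ≈ 0.2724, P(genus Q) ≈ 0.3730, P(genus R) ≈ 0.3547
After 'absent': normaliser = 0.9·0.2724 + 0.65·0.3730 + 0.75·0.3547; P(genus P) ≈ 0.3253, P(genus Q) ≈ 0.3217, P(genus R) ≈ 0.3530

0.325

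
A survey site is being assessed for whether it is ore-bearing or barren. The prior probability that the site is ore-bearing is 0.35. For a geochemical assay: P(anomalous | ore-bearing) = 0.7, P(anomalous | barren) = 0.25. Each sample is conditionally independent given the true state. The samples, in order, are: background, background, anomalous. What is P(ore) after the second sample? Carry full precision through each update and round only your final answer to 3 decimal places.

0.079

Each posterior becomes the prior for the next update.
After 'background': P(ore) = 0.3·0.3500 / (0.3·0.3500 + 0.75·0.6500) ≈ 0.1772
After 'background': P(ore) = 0.3·0.1772 / (0.3·0.1772 + 0.75·0.8228) ≈ 0.0793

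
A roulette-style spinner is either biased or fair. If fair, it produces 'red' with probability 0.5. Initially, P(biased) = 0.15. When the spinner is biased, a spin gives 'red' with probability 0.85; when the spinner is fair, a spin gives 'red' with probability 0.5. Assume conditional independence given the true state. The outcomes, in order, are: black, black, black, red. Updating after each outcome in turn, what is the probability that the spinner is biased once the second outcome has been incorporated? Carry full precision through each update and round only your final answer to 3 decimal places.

0.016

After 'black': P(biased) = 0.15·0.1500 / (0.15·0.1500 + 0.5·0.8500) ≈ 0.0503
After 'black': P(biased) = 0.15·0.0503 / (0.15·0.0503 + 0.5·0.9497) ≈ 0.0156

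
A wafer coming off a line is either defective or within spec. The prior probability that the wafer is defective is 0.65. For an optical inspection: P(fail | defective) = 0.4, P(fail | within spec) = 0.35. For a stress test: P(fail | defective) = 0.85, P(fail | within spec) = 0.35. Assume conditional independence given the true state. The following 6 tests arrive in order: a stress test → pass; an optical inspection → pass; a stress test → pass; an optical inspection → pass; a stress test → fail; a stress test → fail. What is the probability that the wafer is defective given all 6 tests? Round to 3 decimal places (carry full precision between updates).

0.332

After a stress test='pass': P(defective) = 0.15·0.6500 / (0.15·0.6500 + 0.65·0.3500) ≈ 0.3000
After an optical inspection='pass': P(defective) = 0.6·0.3000 / (0.6·0.3000 + 0.65·0.7000) ≈ 0.2835
After a stress test='pass': P(defective) = 0.15·0.2835 / (0.15·0.2835 + 0.65·0.7165) ≈ 0.0837
After an optical inspection='pass': P(defective) = 0.6·0.0837 / (0.6·0.0837 + 0.65·0.9163) ≈ 0.0777
After a stress test='fail': P(defective) = 0.85·0.0777 / (0.85·0.0777 + 0.35·0.9223) ≈ 0.1699
After a stress test='fail': P(defective) = 0.85·0.1699 / (0.85·0.1699 + 0.35·0.8301) ≈ 0.3320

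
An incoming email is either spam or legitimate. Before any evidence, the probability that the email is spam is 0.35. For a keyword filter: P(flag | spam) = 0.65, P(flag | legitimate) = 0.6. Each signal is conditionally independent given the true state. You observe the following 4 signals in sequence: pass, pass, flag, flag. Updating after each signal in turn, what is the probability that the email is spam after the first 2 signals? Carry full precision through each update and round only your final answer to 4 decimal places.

0.2919

After 'pass': P(spam) = 0.35·0.3500 / (0.35·0.3500 + 0.4·0.6500) ≈ 0.3203
After 'pass': P(spam) = 0.35·0.3203 / (0.35·0.3203 + 0.4·0.6797) ≈ 0.2919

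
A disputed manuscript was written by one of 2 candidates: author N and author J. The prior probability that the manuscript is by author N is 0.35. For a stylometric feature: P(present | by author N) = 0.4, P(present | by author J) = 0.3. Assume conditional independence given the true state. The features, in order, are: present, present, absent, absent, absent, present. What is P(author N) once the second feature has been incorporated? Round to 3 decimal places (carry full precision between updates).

0.489

After 'present': P(author N) = 0.4·0.3500 / (0.4·0.3500 + 0.3·0.6500) ≈ 0.4179
After 'present': P(author N) = 0.4·0.4179 / (0.4·0.4179 + 0.3·0.5821) ≈ 0.4891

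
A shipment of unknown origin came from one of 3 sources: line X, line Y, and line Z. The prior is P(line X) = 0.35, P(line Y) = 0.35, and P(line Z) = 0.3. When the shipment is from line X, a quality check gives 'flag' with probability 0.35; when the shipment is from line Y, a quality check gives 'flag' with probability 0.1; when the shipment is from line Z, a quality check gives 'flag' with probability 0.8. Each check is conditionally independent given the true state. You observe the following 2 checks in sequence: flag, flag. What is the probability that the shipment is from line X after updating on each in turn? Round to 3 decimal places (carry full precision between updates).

After 'flag': normaliser = 0.35·0.3500 + 0.1·0.3500 + 0.8·0.3000; P(line X) ≈ 0.3082, P(line Y) ≈ 0.0881, P(line Z) ≈ 0.6038
After 'flag': normaliser = 0.35·0.3082 + 0.1·0.0881 + 0.8·0.6038; P(line X) ≈ 0.1799, P(line Y) ≈ 0.0147, P(line Z) ≈ 0.8055

0.180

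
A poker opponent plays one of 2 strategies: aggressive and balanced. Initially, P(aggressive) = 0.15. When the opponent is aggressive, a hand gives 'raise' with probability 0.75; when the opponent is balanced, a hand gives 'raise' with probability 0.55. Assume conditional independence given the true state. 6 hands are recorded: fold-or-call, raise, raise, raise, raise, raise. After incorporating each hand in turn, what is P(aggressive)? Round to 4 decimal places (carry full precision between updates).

0.3161

After 'fold-or-call': P(aggressive) = 0.25·0.1500 / (0.25·0.1500 + 0.45·0.8500) ≈ 0.0893
After 'raise': P(aggressive) = 0.75·0.0893 / (0.75·0.0893 + 0.55·0.9107) ≈ 0.1179
After 'raise': P(aggressive) = 0.75·0.1179 / (0.75·0.1179 + 0.55·0.8821) ≈ 0.1542
After 'raise': P(aggressive) = 0.75·0.1542 / (0.75·0.1542 + 0.55·0.8458) ≈ 0.1991
After 'raise': P(aggressive) = 0.75·0.1991 / (0.75·0.1991 + 0.55·0.8009) ≈ 0.2532
After 'raise': P(aggressive) = 0.75·0.2532 / (0.75·0.2532 + 0.55·0.7468) ≈ 0.3161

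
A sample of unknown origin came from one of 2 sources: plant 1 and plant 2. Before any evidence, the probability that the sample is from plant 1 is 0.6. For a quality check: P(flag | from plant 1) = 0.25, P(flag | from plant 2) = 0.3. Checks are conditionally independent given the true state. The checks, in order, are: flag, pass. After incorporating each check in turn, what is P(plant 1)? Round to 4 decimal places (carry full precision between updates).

After 'flag': P(plant 1) = 0.25·0.6000 / (0.25·0.6000 + 0.3·0.4000) ≈ 0.5556
After 'pass': P(plant 1) = 0.75·0.5556 / (0.75·0.5556 + 0.7·0.4444) ≈ 0.5725

0.5725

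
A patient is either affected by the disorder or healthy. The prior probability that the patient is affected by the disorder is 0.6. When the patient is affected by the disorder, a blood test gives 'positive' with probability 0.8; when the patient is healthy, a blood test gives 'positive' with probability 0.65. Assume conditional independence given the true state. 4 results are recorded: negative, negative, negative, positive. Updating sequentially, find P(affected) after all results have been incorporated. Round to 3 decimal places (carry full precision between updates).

After 'negative': P(affected) = 0.2·0.6000 / (0.2·0.6000 + 0.35·0.4000) ≈ 0.4615
After 'negative': P(affected) = 0.2·0.4615 / (0.2·0.4615 + 0.35·0.5385) ≈ 0.3288
After 'negative': P(affected) = 0.2·0.3288 / (0.2·0.3288 + 0.35·0.6712) ≈ 0.2187
After 'positive': P(affected) = 0.8·0.2187 / (0.8·0.2187 + 0.65·0.7813) ≈ 0.2562

0.256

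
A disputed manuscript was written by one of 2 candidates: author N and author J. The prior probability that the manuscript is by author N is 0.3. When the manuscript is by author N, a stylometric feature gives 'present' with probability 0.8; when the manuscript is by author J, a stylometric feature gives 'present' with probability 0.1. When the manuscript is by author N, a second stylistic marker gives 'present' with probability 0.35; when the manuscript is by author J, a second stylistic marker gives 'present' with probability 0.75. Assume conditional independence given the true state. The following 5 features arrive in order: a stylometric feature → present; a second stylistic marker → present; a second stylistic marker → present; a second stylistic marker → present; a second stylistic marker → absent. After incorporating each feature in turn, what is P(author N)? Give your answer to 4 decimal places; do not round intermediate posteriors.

0.4753

After a stylometric feature='present': P(author N) = 0.8·0.3000 / (0.8·0.3000 + 0.1·0.7000) ≈ 0.7742
After a second stylistic marker='present': P(author N) = 0.35·0.7742 / (0.35·0.7742 + 0.75·0.2258) ≈ 0.6154
After a second stylistic marker='present': P(author N) = 0.35·0.6154 / (0.35·0.6154 + 0.75·0.3846) ≈ 0.4275
After a second stylistic marker='present': P(author N) = 0.35·0.4275 / (0.35·0.4275 + 0.75·0.5725) ≈ 0.2584
After a second stylistic marker='absent': P(author N) = 0.65·0.2584 / (0.65·0.2584 + 0.25·0.7416) ≈ 0.4753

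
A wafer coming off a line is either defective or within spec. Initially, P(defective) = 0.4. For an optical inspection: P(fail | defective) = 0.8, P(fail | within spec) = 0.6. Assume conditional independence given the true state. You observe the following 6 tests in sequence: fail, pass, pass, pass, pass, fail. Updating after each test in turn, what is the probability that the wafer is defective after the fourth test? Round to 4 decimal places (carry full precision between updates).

Each posterior becomes the prior for the next update.
After 'fail': P(defective) = 0.8·0.4000 / (0.8·0.4000 + 0.6·0.6000) ≈ 0.4706
After 'pass': P(defective) = 0.2·0.4706 / (0.2·0.4706 + 0.4·0.5294) ≈ 0.3077
After 'pass': P(defective) = 0.2·0.3077 / (0.2·0.3077 + 0.4·0.6923) ≈ 0.1818
After 'pass': P(defective) = 0.2·0.1818 / (0.2·0.1818 + 0.4·0.8182) ≈ 0.1000

0.1000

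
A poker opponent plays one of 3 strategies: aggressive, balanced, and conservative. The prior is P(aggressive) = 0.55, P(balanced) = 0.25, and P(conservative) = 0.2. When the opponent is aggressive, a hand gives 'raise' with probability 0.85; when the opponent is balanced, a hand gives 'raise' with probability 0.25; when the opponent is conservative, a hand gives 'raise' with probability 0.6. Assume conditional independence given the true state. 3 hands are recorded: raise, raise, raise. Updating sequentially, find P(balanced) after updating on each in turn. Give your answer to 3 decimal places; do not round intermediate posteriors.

0.010

After 'raise': normaliser = 0.85·0.5500 + 0.25·0.2500 + 0.6·0.2000; P(aggressive) ≈ 0.7192, P(balanced) ≈ 0.0962, P(conservative) ≈ 0.1846
After 'raise': normaliser = 0.85·0.7192 + 0.25·0.0962 + 0.6·0.1846; P(aggressive) ≈ 0.8193, P(balanced) ≈ 0.0322, P(conservative) ≈ 0.1485
After 'raise': normaliser = 0.85·0.8193 + 0.25·0.0322 + 0.6·0.1485; P(aggressive) ≈ 0.8776, P(balanced) ≈ 0.0101, P(conservative) ≈ 0.1122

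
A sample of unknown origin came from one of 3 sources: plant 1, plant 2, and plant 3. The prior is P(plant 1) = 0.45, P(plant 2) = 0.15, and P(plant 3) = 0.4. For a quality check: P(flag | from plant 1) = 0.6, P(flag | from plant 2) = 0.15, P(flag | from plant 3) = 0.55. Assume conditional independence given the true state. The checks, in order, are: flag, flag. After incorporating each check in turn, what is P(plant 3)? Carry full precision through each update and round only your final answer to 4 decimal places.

0.4225

After 'flag': normaliser = 0.6·0.4500 + 0.15·0.1500 + 0.55·0.4000; P(plant 1) ≈ 0.5268, P(plant 2) ≈ 0.0439, P(plant 3) ≈ 0.4293
After 'flag': normaliser = 0.6·0.5268 + 0.15·0.0439 + 0.55·0.4293; P(plant 1) ≈ 0.5657, P(plant 2) ≈ 0.0118, P(plant 3) ≈ 0.4225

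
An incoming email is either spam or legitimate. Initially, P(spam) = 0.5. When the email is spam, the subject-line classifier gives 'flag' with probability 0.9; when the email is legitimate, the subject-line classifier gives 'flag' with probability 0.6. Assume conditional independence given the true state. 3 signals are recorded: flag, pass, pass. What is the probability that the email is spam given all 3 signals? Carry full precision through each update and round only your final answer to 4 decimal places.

0.0857

Each posterior becomes the prior for the next update.
After 'flag': P(spam) = 0.9·0.5000 / (0.9·0.5000 + 0.6·0.5000) ≈ 0.6000
After 'pass': P(spam) = 0.1·0.6000 / (0.1·0.6000 + 0.4·0.4000) ≈ 0.2727
After 'pass': P(spam) = 0.1·0.2727 / (0.1·0.2727 + 0.4·0.7273) ≈ 0.0857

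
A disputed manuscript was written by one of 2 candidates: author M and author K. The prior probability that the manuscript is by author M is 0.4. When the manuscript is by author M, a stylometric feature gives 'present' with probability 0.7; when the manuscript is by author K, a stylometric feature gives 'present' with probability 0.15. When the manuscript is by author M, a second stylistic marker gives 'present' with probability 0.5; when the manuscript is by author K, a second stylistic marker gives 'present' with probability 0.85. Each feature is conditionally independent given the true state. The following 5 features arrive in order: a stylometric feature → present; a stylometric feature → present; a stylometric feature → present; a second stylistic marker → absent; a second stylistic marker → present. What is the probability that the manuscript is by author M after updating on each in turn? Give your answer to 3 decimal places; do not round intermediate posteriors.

0.993

After a stylometric feature='present': P(author M) = 0.7·0.4000 / (0.7·0.4000 + 0.15·0.6000) ≈ 0.7568
After a stylometric feature='present': P(author M) = 0.7·0.7568 / (0.7·0.7568 + 0.15·0.2432) ≈ 0.9356
After a stylometric feature='present': P(author M) = 0.7·0.9356 / (0.7·0.9356 + 0.15·0.0644) ≈ 0.9855
After a second stylistic marker='absent': P(author M) = 0.5·0.9855 / (0.5·0.9855 + 0.15·0.0145) ≈ 0.9956
After a second stylistic marker='present': P(author M) = 0.5·0.9956 / (0.5·0.9956 + 0.85·0.0044) ≈ 0.9925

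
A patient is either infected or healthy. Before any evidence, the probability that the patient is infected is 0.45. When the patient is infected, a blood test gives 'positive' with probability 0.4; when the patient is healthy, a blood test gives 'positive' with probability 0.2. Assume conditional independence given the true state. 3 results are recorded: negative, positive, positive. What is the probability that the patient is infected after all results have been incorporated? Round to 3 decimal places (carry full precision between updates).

After 'negative': P(infected) = 0.6·0.4500 / (0.6·0.4500 + 0.8·0.5500) ≈ 0.3803
After 'positive': P(infected) = 0.4·0.3803 / (0.4·0.3803 + 0.2·0.6197) ≈ 0.5510
After 'positive': P(infected) = 0.4·0.5510 / (0.4·0.5510 + 0.2·0.4490) ≈ 0.7105

0.711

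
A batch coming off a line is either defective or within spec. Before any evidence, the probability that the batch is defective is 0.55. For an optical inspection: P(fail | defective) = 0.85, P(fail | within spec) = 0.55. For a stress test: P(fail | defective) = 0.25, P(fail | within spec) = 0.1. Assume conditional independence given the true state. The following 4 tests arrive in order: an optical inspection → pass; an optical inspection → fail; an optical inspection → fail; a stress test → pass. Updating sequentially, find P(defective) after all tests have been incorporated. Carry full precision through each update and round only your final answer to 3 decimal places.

0.448

After an optical inspection='pass': P(defective) = 0.15·0.5500 / (0.15·0.5500 + 0.45·0.4500) ≈ 0.2895
After an optical inspection='fail': P(defective) = 0.85·0.2895 / (0.85·0.2895 + 0.55·0.7105) ≈ 0.3864
After an optical inspection='fail': P(defective) = 0.85·0.3864 / (0.85·0.3864 + 0.55·0.6136) ≈ 0.4932
After a stress test='pass': P(defective) = 0.75·0.4932 / (0.75·0.4932 + 0.9·0.5068) ≈ 0.4478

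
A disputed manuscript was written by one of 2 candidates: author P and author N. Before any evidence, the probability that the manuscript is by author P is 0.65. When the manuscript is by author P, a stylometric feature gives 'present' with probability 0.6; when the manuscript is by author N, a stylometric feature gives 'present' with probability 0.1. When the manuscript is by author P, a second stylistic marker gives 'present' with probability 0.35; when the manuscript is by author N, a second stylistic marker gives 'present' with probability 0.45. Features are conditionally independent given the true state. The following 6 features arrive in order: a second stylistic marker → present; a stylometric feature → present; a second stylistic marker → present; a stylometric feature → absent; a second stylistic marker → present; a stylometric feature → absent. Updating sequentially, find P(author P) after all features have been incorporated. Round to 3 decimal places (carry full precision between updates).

Apply Bayes' rule sequentially, carrying P(author P) forward.
After a second stylistic marker='present': P(author P) = 0.35·0.6500 / (0.35·0.6500 + 0.45·0.3500) ≈ 0.5909
After a stylometric feature='present': P(author P) = 0.6·0.5909 / (0.6·0.5909 + 0.1·0.4091) ≈ 0.8966
After a second stylistic marker='present': P(author P) = 0.35·0.8966 / (0.35·0.8966 + 0.45·0.1034) ≈ 0.8708
After a stylometric feature='absent': P(author P) = 0.4·0.8708 / (0.4·0.8708 + 0.9·0.1292) ≈ 0.7497
After a second stylistic marker='present': P(author P) = 0.35·0.7497 / (0.35·0.7497 + 0.45·0.2503) ≈ 0.6997
After a stylometric feature='absent': P(author P) = 0.4·0.6997 / (0.4·0.6997 + 0.9·0.3003) ≈ 0.5087

0.509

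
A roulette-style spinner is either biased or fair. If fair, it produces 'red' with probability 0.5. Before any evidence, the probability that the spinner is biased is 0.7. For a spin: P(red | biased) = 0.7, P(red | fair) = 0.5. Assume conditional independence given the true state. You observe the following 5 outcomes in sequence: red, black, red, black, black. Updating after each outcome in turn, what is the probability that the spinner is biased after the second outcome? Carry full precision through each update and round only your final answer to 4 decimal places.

After 'red': P(biased) = 0.7·0.7000 / (0.7·0.7000 + 0.5·0.3000) ≈ 0.7656
After 'black': P(biased) = 0.3·0.7656 / (0.3·0.7656 + 0.5·0.2344) ≈ 0.6622

0.6622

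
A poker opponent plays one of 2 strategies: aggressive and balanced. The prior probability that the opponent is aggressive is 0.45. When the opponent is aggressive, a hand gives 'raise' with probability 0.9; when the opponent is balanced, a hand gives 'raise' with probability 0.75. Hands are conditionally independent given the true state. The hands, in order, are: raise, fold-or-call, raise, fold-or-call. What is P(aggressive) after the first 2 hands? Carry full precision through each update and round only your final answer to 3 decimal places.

0.282

After 'raise': P(aggressive) = 0.9·0.4500 / (0.9·0.4500 + 0.75·0.5500) ≈ 0.4954
After 'fold-or-call': P(aggressive) = 0.1·0.4954 / (0.1·0.4954 + 0.25·0.5046) ≈ 0.2820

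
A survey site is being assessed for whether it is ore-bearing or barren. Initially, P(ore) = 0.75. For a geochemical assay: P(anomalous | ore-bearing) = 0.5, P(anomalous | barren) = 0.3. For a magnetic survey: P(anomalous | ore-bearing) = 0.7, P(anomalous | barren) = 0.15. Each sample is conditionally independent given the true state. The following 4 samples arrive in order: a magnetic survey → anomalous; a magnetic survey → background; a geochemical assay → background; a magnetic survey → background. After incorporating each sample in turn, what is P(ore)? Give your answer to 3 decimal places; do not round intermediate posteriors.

Each posterior becomes the prior for the next update.
After a magnetic survey='anomalous': P(ore) = 0.7·0.7500 / (0.7·0.7500 + 0.15·0.2500) ≈ 0.9333
After a magnetic survey='background': P(ore) = 0.3·0.9333 / (0.3·0.9333 + 0.85·0.0667) ≈ 0.8317
After a geochemical assay='background': P(ore) = 0.5·0.8317 / (0.5·0.8317 + 0.7·0.1683) ≈ 0.7792
After a magnetic survey='background': P(ore) = 0.3·0.7792 / (0.3·0.7792 + 0.85·0.2208) ≈ 0.5547

0.555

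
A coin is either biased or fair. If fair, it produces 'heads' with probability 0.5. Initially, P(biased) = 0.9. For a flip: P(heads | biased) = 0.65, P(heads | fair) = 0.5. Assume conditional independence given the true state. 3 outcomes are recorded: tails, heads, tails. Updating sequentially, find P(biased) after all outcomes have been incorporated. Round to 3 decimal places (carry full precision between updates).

After 'tails': P(biased) = 0.35·0.9000 / (0.35·0.9000 + 0.5·0.1000) ≈ 0.8630
After 'heads': P(biased) = 0.65·0.8630 / (0.65·0.8630 + 0.5·0.1370) ≈ 0.8912
After 'tails': P(biased) = 0.35·0.8912 / (0.35·0.8912 + 0.5·0.1088) ≈ 0.8515

0.851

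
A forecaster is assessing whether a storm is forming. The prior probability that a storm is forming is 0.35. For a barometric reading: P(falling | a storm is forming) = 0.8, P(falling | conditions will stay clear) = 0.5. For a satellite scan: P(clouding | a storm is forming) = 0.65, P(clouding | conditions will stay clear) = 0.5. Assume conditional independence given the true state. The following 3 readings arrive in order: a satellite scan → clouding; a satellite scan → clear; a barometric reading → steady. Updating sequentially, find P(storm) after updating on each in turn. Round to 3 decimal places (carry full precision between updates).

After a satellite scan='clouding': P(storm) = 0.65·0.3500 / (0.65·0.3500 + 0.5·0.6500) ≈ 0.4118
After a satellite scan='clear': P(storm) = 0.35·0.4118 / (0.35·0.4118 + 0.5·0.5882) ≈ 0.3289
After a barometric reading='steady': P(storm) = 0.2·0.3289 / (0.2·0.3289 + 0.5·0.6711) ≈ 0.1639

0.164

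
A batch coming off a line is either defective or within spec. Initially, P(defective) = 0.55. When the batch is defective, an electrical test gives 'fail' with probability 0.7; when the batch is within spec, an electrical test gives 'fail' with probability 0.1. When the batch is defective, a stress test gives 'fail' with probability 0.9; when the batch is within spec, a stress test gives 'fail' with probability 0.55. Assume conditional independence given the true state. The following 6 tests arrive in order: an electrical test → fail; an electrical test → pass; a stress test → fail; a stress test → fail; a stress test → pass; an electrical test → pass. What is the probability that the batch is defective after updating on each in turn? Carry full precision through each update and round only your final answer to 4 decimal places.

0.3613

After an electrical test='fail': P(defective) = 0.7·0.5500 / (0.7·0.5500 + 0.1·0.4500) ≈ 0.8953
After an electrical test='pass': P(defective) = 0.3·0.8953 / (0.3·0.8953 + 0.9·0.1047) ≈ 0.7404
After a stress test='fail': P(defective) = 0.9·0.7404 / (0.9·0.7404 + 0.55·0.2596) ≈ 0.8235
After a stress test='fail': P(defective) = 0.9·0.8235 / (0.9·0.8235 + 0.55·0.1765) ≈ 0.8842
After a stress test='pass': P(defective) = 0.1·0.8842 / (0.1·0.8842 + 0.45·0.1158) ≈ 0.6292
After an electrical test='pass': P(defective) = 0.3·0.6292 / (0.3·0.6292 + 0.9·0.3708) ≈ 0.3613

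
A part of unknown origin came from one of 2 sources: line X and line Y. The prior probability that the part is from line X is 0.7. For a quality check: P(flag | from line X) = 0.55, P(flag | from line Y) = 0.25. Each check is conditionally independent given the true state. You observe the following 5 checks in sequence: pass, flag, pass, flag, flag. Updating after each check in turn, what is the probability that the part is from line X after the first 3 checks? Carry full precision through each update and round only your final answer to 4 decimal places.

0.6489

After 'pass': P(line X) = 0.45·0.7000 / (0.45·0.7000 + 0.75·0.3000) ≈ 0.5833
After 'flag': P(line X) = 0.55·0.5833 / (0.55·0.5833 + 0.25·0.4167) ≈ 0.7549
After 'pass': P(line X) = 0.45·0.7549 / (0.45·0.7549 + 0.75·0.2451) ≈ 0.6489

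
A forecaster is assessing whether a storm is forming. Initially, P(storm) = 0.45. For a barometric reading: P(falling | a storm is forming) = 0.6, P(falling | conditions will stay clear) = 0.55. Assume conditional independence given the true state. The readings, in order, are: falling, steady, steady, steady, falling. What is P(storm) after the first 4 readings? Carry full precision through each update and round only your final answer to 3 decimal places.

Apply Bayes' rule sequentially, carrying P(storm) forward.
After 'falling': P(storm) = 0.6·0.4500 / (0.6·0.4500 + 0.55·0.5500) ≈ 0.4716
After 'steady': P(storm) = 0.4·0.4716 / (0.4·0.4716 + 0.45·0.5284) ≈ 0.4424
After 'steady': P(storm) = 0.4·0.4424 / (0.4·0.4424 + 0.45·0.5576) ≈ 0.4136
After 'steady': P(storm) = 0.4·0.4136 / (0.4·0.4136 + 0.45·0.5864) ≈ 0.3853

0.385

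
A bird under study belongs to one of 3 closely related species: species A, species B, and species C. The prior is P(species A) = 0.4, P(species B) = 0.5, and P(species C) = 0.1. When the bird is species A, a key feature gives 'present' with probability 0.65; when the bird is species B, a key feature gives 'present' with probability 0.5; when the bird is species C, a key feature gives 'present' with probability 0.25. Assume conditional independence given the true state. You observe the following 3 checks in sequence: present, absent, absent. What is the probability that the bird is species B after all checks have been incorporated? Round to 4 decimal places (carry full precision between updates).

0.5765

After 'present': normaliser = 0.65·0.4000 + 0.5·0.5000 + 0.25·0.1000; P(species A) ≈ 0.4860, P(species B) ≈ 0.4673, P(species C) ≈ 0.0467
After 'absent': normaliser = 0.35·0.4860 + 0.5·0.4673 + 0.75·0.0467; P(species A) ≈ 0.3876, P(species B) ≈ 0.5325, P(species C) ≈ 0.0799
After 'absent': normaliser = 0.35·0.3876 + 0.5·0.5325 + 0.75·0.0799; P(species A) ≈ 0.2938, P(species B) ≈ 0.5765, P(species C) ≈ 0.1297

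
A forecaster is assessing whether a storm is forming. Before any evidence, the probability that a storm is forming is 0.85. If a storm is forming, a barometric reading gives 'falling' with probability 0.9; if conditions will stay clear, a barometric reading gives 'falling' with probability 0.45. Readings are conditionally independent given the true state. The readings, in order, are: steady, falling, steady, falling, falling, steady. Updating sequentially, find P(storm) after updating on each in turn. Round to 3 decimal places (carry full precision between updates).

0.214

After 'steady': P(storm) = 0.1·0.8500 / (0.1·0.8500 + 0.55·0.1500) ≈ 0.5075
After 'falling': P(storm) = 0.9·0.5075 / (0.9·0.5075 + 0.45·0.4925) ≈ 0.6733
After 'steady': P(storm) = 0.1·0.6733 / (0.1·0.6733 + 0.55·0.3267) ≈ 0.2725
After 'falling': P(storm) = 0.9·0.2725 / (0.9·0.2725 + 0.45·0.7275) ≈ 0.4283
After 'falling': P(storm) = 0.9·0.4283 / (0.9·0.4283 + 0.45·0.5717) ≈ 0.5998
After 'steady': P(storm) = 0.1·0.5998 / (0.1·0.5998 + 0.55·0.4002) ≈ 0.2141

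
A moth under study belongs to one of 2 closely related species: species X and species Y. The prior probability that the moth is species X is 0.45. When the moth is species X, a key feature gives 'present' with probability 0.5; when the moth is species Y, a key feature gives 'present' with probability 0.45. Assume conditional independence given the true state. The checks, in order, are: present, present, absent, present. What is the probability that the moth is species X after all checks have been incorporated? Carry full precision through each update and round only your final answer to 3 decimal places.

0.505

After 'present': P(species X) = 0.5·0.4500 / (0.5·0.4500 + 0.45·0.5500) ≈ 0.4762
After 'present': P(species X) = 0.5·0.4762 / (0.5·0.4762 + 0.45·0.5238) ≈ 0.5025
After 'absent': P(species X) = 0.5·0.5025 / (0.5·0.5025 + 0.55·0.4975) ≈ 0.4787
After 'present': P(species X) = 0.5·0.4787 / (0.5·0.4787 + 0.45·0.5213) ≈ 0.5050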